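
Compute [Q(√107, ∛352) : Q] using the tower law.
[Q(√107, ∛352) : Q] = 6

Let L = Q(√107, ∛352). Since Q(√107) ⊂ L and [Q(√107):Q] = 2, the tower law gives 2 | [L:Q]. Likewise Q(∛352) ⊂ L with [Q(∛352):Q] = 3 (because 352 is not a perfect cube), so 3 | [L:Q]. As gcd(2,3) = 1, [L:Q] is divisible by 6. Conversely L is generated over Q by √107 and ∛352, so [L:Q] ≤ 2·3 = 6. Therefore [Q(√107, ∛352) : Q] = 6.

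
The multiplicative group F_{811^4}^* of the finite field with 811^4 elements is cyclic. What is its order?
|F_{811^4}^*| = 432596913840

F_{811^4} has 811^4 = 432596913841 elements; its multiplicative group consists of all nonzero elements, so |F_{811^4}^*| = 432596913841 - 1 = 432596913840. (It is cyclic since any finite subgroup of the multiplicative group of a field is cyclic.)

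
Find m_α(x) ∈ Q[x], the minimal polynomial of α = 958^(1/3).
m_α(x) = x^3 - 958

α satisfies α^3 = 958, so x^3 - 958 annihilates α. By the rational root test, a rational root p/q (in lowest terms) of x^3 - 958 would satisfy p^3 = 958 q^3, forcing q = 1 and p^3 = 958; but 958 is not a perfect cube, contradiction. A monic cubic over Q with no rational root is irreducible (any nontrivial factorization would include a linear factor). Hence x^3 - 958 is the minimal polynomial of α, and in particular [Q(α):Q] = 3.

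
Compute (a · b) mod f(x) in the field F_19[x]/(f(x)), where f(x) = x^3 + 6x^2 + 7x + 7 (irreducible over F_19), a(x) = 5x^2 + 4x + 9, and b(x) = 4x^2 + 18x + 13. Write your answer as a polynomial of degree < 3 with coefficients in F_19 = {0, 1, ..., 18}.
a · b ≡ 3x^2 + x + 6 (mod f(x))

Multiply in F_19[x]: a(x)·b(x) = (5x^2 + 4x + 9)·(4x^2 + 18x + 13) = x^4 + 11x^3 + 2x^2 + 5x + 3. This has degree ≥ 3, so divide by f(x) over F_19: x^4 + 11x^3 + 2x^2 + 5x + 3 = (x + 5)·(x^3 + 6x^2 + 7x + 7) + (3x^2 + x + 6). Hence a·b ≡ 3x^2 + x + 6 (mod f). (F_19[x]/(f) is a field with 19^3 = 6859 elements since f is irreducible of degree 3.)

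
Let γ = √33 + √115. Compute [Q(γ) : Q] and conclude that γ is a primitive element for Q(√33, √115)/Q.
[Q(γ) : Q] = 4 (equivalently, Q(γ) = Q(√33, √115))

Obviously Q(γ) ⊆ Q(√33, √115), and [Q(√33, √115):Q] = 4 (since 33, 115 are distinct squarefree integers > 1 with 3795 not a perfect square). To show equality we compute the minimal polynomial of γ. From γ = √33 + √115: γ^2 = 33 + 2√(3795) + 115 = 148 + 2√(3795), so γ^2 - 148 = 2√(3795); squaring, (γ^2 - 148)^2 = 4·3795, i.e. γ^4 - 296γ^2 + 21904 - 15180 = 0, i.e. γ^4 - 296γ^2 + 6724 = 0. So γ is a root of x^4 - 296x^2 + 6724. This polynomial is irreducible over Q: it has no rational root (each ±√33 ± √115 is irrational), and any factorization into two quadratics over Q would force √(3795) ∈ Q (pairing opposite roots) or √33, √115 ∈ Q (other pairings), all impossible. Hence [Q(γ):Q] = 4 = [Q(√33, √115):Q], so Q(γ) = Q(√33, √115).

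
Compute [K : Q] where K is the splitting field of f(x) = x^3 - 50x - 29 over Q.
[K : Q] = 6

By the rational root test, any rational root of the monic integer polynomial f(x) = x^3 - 50x - 29 must be an integer dividing the constant term -29, i.e. one of ±{1, 29}. Evaluating: f(1) = -78, f(-1) = 20, f(29) = 22910, f(-29) = -22968; none is 0, so f has no rational root and is therefore irreducible over Q (a cubic with no linear factor over a field is irreducible). For an irreducible cubic, the Galois group is A_3 or S_3 according as the discriminant disc(f) = -4a^3 - 27b^2 = -4·(-50)^3 - 27·(-29)^2 = 477293 is or is not a square in Q. Here disc(f) = 477293 is not a perfect square in Q, so the Galois group of f over Q is not contained in A_3 and must be all of S_3. The splitting field has degree |S_3| = 6 over Q, so [K : Q] = 6.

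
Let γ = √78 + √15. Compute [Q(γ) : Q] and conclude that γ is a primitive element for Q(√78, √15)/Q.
[Q(γ) : Q] = 4 (equivalently, Q(γ) = Q(√78, √15))

Obviously Q(γ) ⊆ Q(√78, √15), and [Q(√78, √15):Q] = 4 (since 78, 15 are distinct squarefree integers > 1 with 1170 not a perfect square). To show equality we compute the minimal polynomial of γ. From γ = √78 + √15: γ^2 = 78 + 2√(1170) + 15 = 93 + 2√(1170), so γ^2 - 93 = 2√(1170); squaring, (γ^2 - 93)^2 = 4·1170, i.e. γ^4 - 186γ^2 + 8649 - 4680 = 0, i.e. γ^4 - 186γ^2 + 3969 = 0. So γ is a root of x^4 - 186x^2 + 3969. This polynomial is irreducible over Q: it has no rational root (each ±√78 ± √15 is irrational), and any factorization into two quadratics over Q would force √(1170) ∈ Q (pairing opposite roots) or √78, √15 ∈ Q (other pairings), all impossible. Hence [Q(γ):Q] = 4 = [Q(√78, √15):Q], so Q(γ) = Q(√78, √15).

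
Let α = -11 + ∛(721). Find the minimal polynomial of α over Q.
m_α(x) = x^3 + 33x^2 + 363x + 610

Set β = α + 11 = ∛(721), so β^3 = 721. Then (α + 11)^3 - 721 = 0, i.e. α is a root of g(x) = (x + 11)^3 - 721 = x^3 + 33x^2 + 363x + 610. Since g(x) = h(x + 11) where h(x) = x^3 - 721, and h is irreducible over Q (because 721 is not a perfect cube, so h has no rational root, and a monic cubic with no rational root is irreducible), g is also irreducible (irreducibility is preserved under the substitution x → x + 11). Hence m_α(x) = x^3 + 33x^2 + 363x + 610.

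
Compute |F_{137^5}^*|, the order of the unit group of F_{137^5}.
|F_{137^5}^*| = 48261724456

F_{137^5} has 137^5 = 48261724457 elements; its multiplicative group consists of all nonzero elements, so |F_{137^5}^*| = 48261724457 - 1 = 48261724456. (It is cyclic since any finite subgroup of the multiplicative group of a field is cyclic.)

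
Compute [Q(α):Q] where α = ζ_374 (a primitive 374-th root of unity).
[Q(α):Q] = 160

The minimal polynomial of ζ_374 over Q is the 374-th cyclotomic polynomial Φ_374(x), which is irreducible over Q and has degree φ(374) = 160. Hence [Q(α):Q] = φ(374) = 160.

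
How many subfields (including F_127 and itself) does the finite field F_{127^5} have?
F_{127^5} has 2 subfields

The subfields of F_{p^n} are exactly the fields F_{p^d} for d | n (each is the fixed field of the unique index-d subgroup of Gal(F_{p^n}/F_p) ≅ Z/nZ). The divisors of n = 5 are {1, 5}, giving 2 subfields: F_{127^1}, F_{127^5}.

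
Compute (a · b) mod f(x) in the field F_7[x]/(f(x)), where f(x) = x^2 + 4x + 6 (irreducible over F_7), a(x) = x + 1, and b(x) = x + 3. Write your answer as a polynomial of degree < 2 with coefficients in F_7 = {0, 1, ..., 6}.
a · b ≡ 4 (mod f(x))

Multiply in F_7[x]: a(x)·b(x) = (x + 1)·(x + 3) = x^2 + 4x + 3. This has degree ≥ 2, so divide by f(x) over F_7: x^2 + 4x + 3 = (1)·(x^2 + 4x + 6) + (4). Hence a·b ≡ 4 (mod f). (F_7[x]/(f) is a field with 7^2 = 49 elements since f is irreducible of degree 2.)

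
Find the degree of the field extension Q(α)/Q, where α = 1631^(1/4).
[Q(α):Q] = 4

α is a root of x^4 - 1631. By Eisenstein's criterion at the prime p = 7 (which divides the constant term 1631 but p^2 = 49 does not, since 1631 is squarefree), x^4 - 1631 is irreducible over Q. Hence [Q(α):Q] = 4.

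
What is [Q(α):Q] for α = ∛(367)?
[Q(α):Q] = 3

The minimal polynomial of α is x^3 - 367, irreducible over Q since 367 is not a perfect cube (so x^3 - 367 has no rational root). Hence [Q(α):Q] = deg(m_α) = 3.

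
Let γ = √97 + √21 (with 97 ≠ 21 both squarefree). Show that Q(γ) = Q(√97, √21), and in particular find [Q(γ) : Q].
[Q(γ) : Q] = 4 (equivalently, Q(γ) = Q(√97, √21))

Obviously Q(γ) ⊆ Q(√97, √21), and [Q(√97, √21):Q] = 4 (since 97, 21 are distinct squarefree integers > 1 with 2037 not a perfect square). To show equality we compute the minimal polynomial of γ. From γ = √97 + √21: γ^2 = 97 + 2√(2037) + 21 = 118 + 2√(2037), so γ^2 - 118 = 2√(2037); squaring, (γ^2 - 118)^2 = 4·2037, i.e. γ^4 - 236γ^2 + 13924 - 8148 = 0, i.e. γ^4 - 236γ^2 + 5776 = 0. So γ is a root of x^4 - 236x^2 + 5776. This polynomial is irreducible over Q: it has no rational root (each ±√97 ± √21 is irrational), and any factorization into two quadratics over Q would force √(2037) ∈ Q (pairing opposite roots) or √97, √21 ∈ Q (other pairings), all impossible. Hence [Q(γ):Q] = 4 = [Q(√97, √21):Q], so Q(γ) = Q(√97, √21).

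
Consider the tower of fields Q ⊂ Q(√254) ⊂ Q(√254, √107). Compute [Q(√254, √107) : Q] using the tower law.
[Q(√254, √107) : Q] = 4

[Q(√254):Q] = 2 (min poly x^2 - 254, irreducible since 254 is squarefree > 1). For the top step, suppose √107 ∈ Q(√254), say √107 = c + d√254 with c, d ∈ Q. Squaring: 107 = c^2 + 254d^2 + 2cd√254. Since √254 ∉ Q this forces 2cd = 0. If d = 0 then √107 = c ∈ Q, contradicting 107 squarefree > 1. If c = 0 then 107 = 254d^2, so 254·107 = (254d)^2 is a perfect square in Q — but 254·107 = 27178 is not a perfect square (since 254 and 107 are distinct squarefree integers). Contradiction. Hence √107 ∉ Q(√254), so x^2 - 107 stays irreducible over Q(√254) and [Q(√254, √107) : Q(√254)] = 2. By the tower law, [Q(√254, √107) : Q] = 2 · 2 = 4.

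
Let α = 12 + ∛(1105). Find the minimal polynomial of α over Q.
m_α(x) = x^3 - 36x^2 + 432x - 2833

Set β = α - 12 = ∛(1105), so β^3 = 1105. Then (α - 12)^3 - 1105 = 0, i.e. α is a root of g(x) = (x - 12)^3 - 1105 = x^3 - 36x^2 + 432x - 2833. Since g(x) = h(x - 12) where h(x) = x^3 - 1105, and h is irreducible over Q (because 1105 is not a perfect cube, so h has no rational root, and a monic cubic with no rational root is irreducible), g is also irreducible (irreducibility is preserved under the substitution x → x - 12). Hence m_α(x) = x^3 - 36x^2 + 432x - 2833.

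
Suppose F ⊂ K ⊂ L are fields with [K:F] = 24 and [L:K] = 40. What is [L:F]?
[L:F] = 960

The tower law says that for any tower of field extensions F ⊂ K ⊂ L with finite degrees, [L:F] = [L:K] · [K:F]. Here this gives [L:F] = 40 · 24 = 960.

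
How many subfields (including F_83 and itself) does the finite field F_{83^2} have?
F_{83^2} has 2 subfields

The subfields of F_{p^n} are exactly the fields F_{p^d} for d | n (each is the fixed field of the unique index-d subgroup of Gal(F_{p^n}/F_p) ≅ Z/nZ). The divisors of n = 2 are {1, 2}, giving 2 subfields: F_{83^1}, F_{83^2}.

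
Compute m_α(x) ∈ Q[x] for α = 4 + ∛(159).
m_α(x) = x^3 - 12x^2 + 48x - 223

Set β = α - 4 = ∛(159), so β^3 = 159. Then (α - 4)^3 - 159 = 0, i.e. α is a root of g(x) = (x - 4)^3 - 159 = x^3 - 12x^2 + 48x - 223. Since g(x) = h(x - 4) where h(x) = x^3 - 159, and h is irreducible over Q (because 159 is not a perfect cube, so h has no rational root, and a monic cubic with no rational root is irreducible), g is also irreducible (irreducibility is preserved under the substitution x → x - 4). Hence m_α(x) = x^3 - 12x^2 + 48x - 223.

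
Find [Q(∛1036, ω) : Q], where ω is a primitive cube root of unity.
[Q(∛1036, ω) : Q] = 6

[Q(∛1036):Q] = 3 (min poly x^3 - 1036, irreducible since 1036 is not a perfect cube). [Q(ω):Q] = 2 (min poly x^2 + x + 1). Since Q(∛1036) ⊂ R and ω ∉ R, we have ω ∉ Q(∛1036), so x^2 + x + 1 remains irreducible over Q(∛1036) and [Q(∛1036, ω) : Q(∛1036)] = 2. By the tower law, [Q(∛1036, ω) : Q] = 3 · 2 = 6. (In fact Q(∛1036, ω) is the splitting field of x^3 - 1036 over Q.)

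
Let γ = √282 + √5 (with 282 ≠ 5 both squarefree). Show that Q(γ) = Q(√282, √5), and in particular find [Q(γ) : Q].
[Q(γ) : Q] = 4 (equivalently, Q(γ) = Q(√282, √5))

Obviously Q(γ) ⊆ Q(√282, √5), and [Q(√282, √5):Q] = 4 (since 282, 5 are distinct squarefree integers > 1 with 1410 not a perfect square). To show equality we compute the minimal polynomial of γ. From γ = √282 + √5: γ^2 = 282 + 2√(1410) + 5 = 287 + 2√(1410), so γ^2 - 287 = 2√(1410); squaring, (γ^2 - 287)^2 = 4·1410, i.e. γ^4 - 574γ^2 + 82369 - 5640 = 0, i.e. γ^4 - 574γ^2 + 76729 = 0. So γ is a root of x^4 - 574x^2 + 76729. This polynomial is irreducible over Q: it has no rational root (each ±√282 ± √5 is irrational), and any factorization into two quadratics over Q would force √(1410) ∈ Q (pairing opposite roots) or √282, √5 ∈ Q (other pairings), all impossible. Hence [Q(γ):Q] = 4 = [Q(√282, √5):Q], so Q(γ) = Q(√282, √5).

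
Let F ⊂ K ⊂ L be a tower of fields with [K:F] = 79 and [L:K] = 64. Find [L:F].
[L:F] = 5056

The tower law says that for any tower of field extensions F ⊂ K ⊂ L with finite degrees, [L:F] = [L:K] · [K:F]. Here this gives [L:F] = 64 · 79 = 5056.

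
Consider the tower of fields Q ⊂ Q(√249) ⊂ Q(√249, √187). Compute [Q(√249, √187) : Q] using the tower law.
[Q(√249, √187) : Q] = 4

[Q(√249):Q] = 2 (min poly x^2 - 249, irreducible since 249 is squarefree > 1). For the top step, suppose √187 ∈ Q(√249), say √187 = c + d√249 with c, d ∈ Q. Squaring: 187 = c^2 + 249d^2 + 2cd√249. Since √249 ∉ Q this forces 2cd = 0. If d = 0 then √187 = c ∈ Q, contradicting 187 squarefree > 1. If c = 0 then 187 = 249d^2, so 249·187 = (249d)^2 is a perfect square in Q — but 249·187 = 46563 is not a perfect square (since 249 and 187 are distinct squarefree integers). Contradiction. Hence √187 ∉ Q(√249), so x^2 - 187 stays irreducible over Q(√249) and [Q(√249, √187) : Q(√249)] = 2. By the tower law, [Q(√249, √187) : Q] = 2 · 2 = 4.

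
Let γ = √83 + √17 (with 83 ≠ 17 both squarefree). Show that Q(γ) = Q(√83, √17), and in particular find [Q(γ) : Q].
[Q(γ) : Q] = 4 (equivalently, Q(γ) = Q(√83, √17))

Obviously Q(γ) ⊆ Q(√83, √17), and [Q(√83, √17):Q] = 4 (since 83, 17 are distinct squarefree integers > 1 with 1411 not a perfect square). To show equality we compute the minimal polynomial of γ. From γ = √83 + √17: γ^2 = 83 + 2√(1411) + 17 = 100 + 2√(1411), so γ^2 - 100 = 2√(1411); squaring, (γ^2 - 100)^2 = 4·1411, i.e. γ^4 - 200γ^2 + 10000 - 5644 = 0, i.e. γ^4 - 200γ^2 + 4356 = 0. So γ is a root of x^4 - 200x^2 + 4356. This polynomial is irreducible over Q: it has no rational root (each ±√83 ± √17 is irrational), and any factorization into two quadratics over Q would force √(1411) ∈ Q (pairing opposite roots) or √83, √17 ∈ Q (other pairings), all impossible. Hence [Q(γ):Q] = 4 = [Q(√83, √17):Q], so Q(γ) = Q(√83, √17).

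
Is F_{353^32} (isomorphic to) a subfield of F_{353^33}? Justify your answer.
No: F_{353^32} is not a subfield of F_{353^33}

F_{p^m} embeds in F_{p^n} iff m | n. Here 32 ∤ 33 (since 33 = 1·32 + 1 with remainder 1 ≠ 0), so F_{353^32} is not a subfield of F_{353^33}. Equivalently: if it were, the tower law would give 32 = [F_{353^32}:F_353] dividing [F_{353^33}:F_353] = 33, contradiction.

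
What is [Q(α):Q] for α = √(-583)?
[Q(α):Q] = 2

[Q(α):Q] equals the degree of the minimal polynomial of α. Here α^2 = -583 and x^2 + 583 is irreducible (d = -583 is squarefree, ≠ 1, hence not a square), so deg(m_α) = 2. Thus [Q(α):Q] = 2.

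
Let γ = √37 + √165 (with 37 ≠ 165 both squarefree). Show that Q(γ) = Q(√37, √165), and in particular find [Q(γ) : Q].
[Q(γ) : Q] = 4 (equivalently, Q(γ) = Q(√37, √165))

Obviously Q(γ) ⊆ Q(√37, √165), and [Q(√37, √165):Q] = 4 (since 37, 165 are distinct squarefree integers > 1 with 6105 not a perfect square). To show equality we compute the minimal polynomial of γ. From γ = √37 + √165: γ^2 = 37 + 2√(6105) + 165 = 202 + 2√(6105), so γ^2 - 202 = 2√(6105); squaring, (γ^2 - 202)^2 = 4·6105, i.e. γ^4 - 404γ^2 + 40804 - 24420 = 0, i.e. γ^4 - 404γ^2 + 16384 = 0. So γ is a root of x^4 - 404x^2 + 16384. This polynomial is irreducible over Q: it has no rational root (each ±√37 ± √165 is irrational), and any factorization into two quadratics over Q would force √(6105) ∈ Q (pairing opposite roots) or √37, √165 ∈ Q (other pairings), all impossible. Hence [Q(γ):Q] = 4 = [Q(√37, √165):Q], so Q(γ) = Q(√37, √165).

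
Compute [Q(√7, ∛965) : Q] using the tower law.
[Q(√7, ∛965) : Q] = 6

Let L = Q(√7, ∛965). Since Q(√7) ⊂ L and [Q(√7):Q] = 2, the tower law gives 2 | [L:Q]. Likewise Q(∛965) ⊂ L with [Q(∛965):Q] = 3 (because 965 is not a perfect cube), so 3 | [L:Q]. As gcd(2,3) = 1, [L:Q] is divisible by 6. Conversely L is generated over Q by √7 and ∛965, so [L:Q] ≤ 2·3 = 6. Therefore [Q(√7, ∛965) : Q] = 6.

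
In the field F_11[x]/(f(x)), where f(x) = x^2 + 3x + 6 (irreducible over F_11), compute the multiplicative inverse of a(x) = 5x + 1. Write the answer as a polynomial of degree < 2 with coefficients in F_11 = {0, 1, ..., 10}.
a(x)^(-1) ≡ 7x + 2 (mod f(x))

Since f is irreducible over F_11, F_11[x]/(f) is a field and a(x) ≠ 0 has an inverse. Apply the extended Euclidean algorithm to f(x) and a(x) in F_11[x]: f(x) = (9x + 1)·a(x) + (5). The last nonzero remainder is the constant 5 = gcd(f, a) in F_11. Back-substituting through the division chain expresses 5 = s(x)·a(x) + t(x)·f(x) with s(x) ≡ 2x + 10 (mod f), so (2x + 10)·a(x) ≡ 5 (mod f). Multiplying by 5^(-1) ≡ 9 in F_11 gives a(x)^(-1) ≡ 9·(2x + 10) ≡ 7x + 2 (mod f). Check: (5x + 1)·(7x + 2) = 2x^2 + 6x + 2 ≡ 1 (mod x^2 + 3x + 6).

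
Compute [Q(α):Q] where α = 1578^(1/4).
[Q(α):Q] = 4

α is a root of x^4 - 1578. By Eisenstein's criterion at the prime p = 2 (which divides the constant term 1578 but p^2 = 4 does not, since 1578 is squarefree), x^4 - 1578 is irreducible over Q. Hence [Q(α):Q] = 4.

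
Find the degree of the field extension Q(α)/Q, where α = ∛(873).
[Q(α):Q] = 3

The minimal polynomial of α is x^3 - 873, irreducible over Q since 873 is not a perfect cube (so x^3 - 873 has no rational root). Hence [Q(α):Q] = deg(m_α) = 3.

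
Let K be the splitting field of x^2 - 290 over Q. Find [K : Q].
[K : Q] = 2

f(x) = x^2 - 290 factors as (x - √290)(x + √290). The splitting field is K = Q(√290). Since 290 is squarefree and > 1, it is not a perfect square, so x^2 - 290 is irreducible over Q and [Q(√290) : Q] = 2. Hence [K : Q] = 2.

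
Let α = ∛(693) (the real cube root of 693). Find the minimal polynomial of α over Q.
m_α(x) = x^3 - 693

α satisfies α^3 = 693, so x^3 - 693 annihilates α. By the rational root test, a rational root p/q (in lowest terms) of x^3 - 693 would satisfy p^3 = 693 q^3, forcing q = 1 and p^3 = 693; but 693 is not a perfect cube, contradiction. A monic cubic over Q with no rational root is irreducible (any nontrivial factorization would include a linear factor). Hence x^3 - 693 is the minimal polynomial of α, and in particular [Q(α):Q] = 3.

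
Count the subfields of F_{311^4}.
F_{311^4} has 3 subfields

The subfields of F_{p^n} are exactly the fields F_{p^d} for d | n (each is the fixed field of the unique index-d subgroup of Gal(F_{p^n}/F_p) ≅ Z/nZ). The divisors of n = 4 are {1, 2, 4}, giving 3 subfields: F_{311^1}, F_{311^2}, F_{311^4}.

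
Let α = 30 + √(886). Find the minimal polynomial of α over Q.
m_α(x) = x^2 - 60x + 14

From α - 30 = √(886), squaring gives (α - 30)^2 = 886, i.e. α^2 - 60α + 900 = 886, so α^2 - 60α + 14 = 0. The discriminant of x^2 - 60x + 14 is (-60)^2 - 4·(14) = 3600 - 56 = 3544, and 4·(886) is not a perfect square in Q since 886 is squarefree and ≠ 1. Hence x^2 - 60x + 14 is irreducible over Q and is the minimal polynomial of α.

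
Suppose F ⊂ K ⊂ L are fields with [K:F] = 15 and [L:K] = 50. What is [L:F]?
[L:F] = 750

The tower law says that for any tower of field extensions F ⊂ K ⊂ L with finite degrees, [L:F] = [L:K] · [K:F]. Here this gives [L:F] = 50 · 15 = 750.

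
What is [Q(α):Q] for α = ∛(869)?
[Q(α):Q] = 3

The minimal polynomial of α is x^3 - 869, irreducible over Q since 869 is not a perfect cube (so x^3 - 869 has no rational root). Hence [Q(α):Q] = deg(m_α) = 3.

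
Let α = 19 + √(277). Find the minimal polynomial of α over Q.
m_α(x) = x^2 - 38x + 84

From α - 19 = √(277), squaring gives (α - 19)^2 = 277, i.e. α^2 - 38α + 361 = 277, so α^2 - 38α + 84 = 0. The discriminant of x^2 - 38x + 84 is (-38)^2 - 4·(84) = 1444 - 336 = 1108, and 4·(277) is not a perfect square in Q since 277 is squarefree and ≠ 1. Hence x^2 - 38x + 84 is irreducible over Q and is the minimal polynomial of α.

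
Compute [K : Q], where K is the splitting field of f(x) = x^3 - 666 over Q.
[K : Q] = 6

The roots of x^3 - 666 are ∛666, ω∛666, ω^2∛666 where ω = e^(2πi/3) is a primitive cube root of unity, so K = Q(∛666, ω). Now [Q(∛666):Q] = 3 (since 666 is not a perfect cube, x^3 - 666 is irreducible) and [Q(ω):Q] = 2. Both 2 and 3 divide [K:Q], and [K:Q] ≤ 3·2 = 6, so [K:Q] = 6. (Equivalently: Q(∛666) ⊂ R but ω ∉ R, so [K : Q(∛666)] = 2.)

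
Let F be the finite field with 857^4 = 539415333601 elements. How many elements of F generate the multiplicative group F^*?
There are φ(539415333600) = 116055244800 primitive elements

F_q^* is cyclic of order q - 1 = 539415333600. A cyclic group of order m has exactly φ(m) generators. Here m = 539415333600 = 2^5 · 3 · 5^2 · 11 · 13 · 37 · 107 · 397, so the number of primitive elements is φ(539415333600) = 116055244800.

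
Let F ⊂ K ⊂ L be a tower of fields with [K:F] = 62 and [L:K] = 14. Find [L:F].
[L:F] = 868

The tower law says that for any tower of field extensions F ⊂ K ⊂ L with finite degrees, [L:F] = [L:K] · [K:F]. Here this gives [L:F] = 14 · 62 = 868.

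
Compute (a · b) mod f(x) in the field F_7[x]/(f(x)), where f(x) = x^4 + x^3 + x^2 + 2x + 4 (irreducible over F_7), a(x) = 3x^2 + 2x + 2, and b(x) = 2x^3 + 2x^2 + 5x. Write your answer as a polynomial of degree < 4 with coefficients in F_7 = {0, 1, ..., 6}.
a · b ≡ 6x^3 + 5x^2 + 6x + 5 (mod f(x))

Multiply in F_7[x]: a(x)·b(x) = (3x^2 + 2x + 2)·(2x^3 + 2x^2 + 5x) = 6x^5 + 3x^4 + 2x^3 + 3x. This has degree ≥ 4, so divide by f(x) over F_7: 6x^5 + 3x^4 + 2x^3 + 3x = (6x + 4)·(x^4 + x^3 + x^2 + 2x + 4) + (6x^3 + 5x^2 + 6x + 5). Hence a·b ≡ 6x^3 + 5x^2 + 6x + 5 (mod f). (F_7[x]/(f) is a field with 7^4 = 2401 elements since f is irreducible of degree 4.)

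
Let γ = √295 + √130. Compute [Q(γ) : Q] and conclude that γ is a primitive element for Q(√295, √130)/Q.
[Q(γ) : Q] = 4 (equivalently, Q(γ) = Q(√295, √130))

Obviously Q(γ) ⊆ Q(√295, √130), and [Q(√295, √130):Q] = 4 (since 295, 130 are distinct squarefree integers > 1 with 38350 not a perfect square). To show equality we compute the minimal polynomial of γ. From γ = √295 + √130: γ^2 = 295 + 2√(38350) + 130 = 425 + 2√(38350), so γ^2 - 425 = 2√(38350); squaring, (γ^2 - 425)^2 = 4·38350, i.e. γ^4 - 850γ^2 + 180625 - 153400 = 0, i.e. γ^4 - 850γ^2 + 27225 = 0. So γ is a root of x^4 - 850x^2 + 27225. This polynomial is irreducible over Q: it has no rational root (each ±√295 ± √130 is irrational), and any factorization into two quadratics over Q would force √(38350) ∈ Q (pairing opposite roots) or √295, √130 ∈ Q (other pairings), all impossible. Hence [Q(γ):Q] = 4 = [Q(√295, √130):Q], so Q(γ) = Q(√295, √130).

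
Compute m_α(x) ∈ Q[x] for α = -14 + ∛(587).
m_α(x) = x^3 + 42x^2 + 588x + 2157

Set β = α + 14 = ∛(587), so β^3 = 587. Then (α + 14)^3 - 587 = 0, i.e. α is a root of g(x) = (x + 14)^3 - 587 = x^3 + 42x^2 + 588x + 2157. Since g(x) = h(x + 14) where h(x) = x^3 - 587, and h is irreducible over Q (because 587 is not a perfect cube, so h has no rational root, and a monic cubic with no rational root is irreducible), g is also irreducible (irreducibility is preserved under the substitution x → x + 14). Hence m_α(x) = x^3 + 42x^2 + 588x + 2157.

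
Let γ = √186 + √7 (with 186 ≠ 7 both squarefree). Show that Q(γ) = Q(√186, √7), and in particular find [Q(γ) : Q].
[Q(γ) : Q] = 4 (equivalently, Q(γ) = Q(√186, √7))

Obviously Q(γ) ⊆ Q(√186, √7), and [Q(√186, √7):Q] = 4 (since 186, 7 are distinct squarefree integers > 1 with 1302 not a perfect square). To show equality we compute the minimal polynomial of γ. From γ = √186 + √7: γ^2 = 186 + 2√(1302) + 7 = 193 + 2√(1302), so γ^2 - 193 = 2√(1302); squaring, (γ^2 - 193)^2 = 4·1302, i.e. γ^4 - 386γ^2 + 37249 - 5208 = 0, i.e. γ^4 - 386γ^2 + 32041 = 0. So γ is a root of x^4 - 386x^2 + 32041. This polynomial is irreducible over Q: it has no rational root (each ±√186 ± √7 is irrational), and any factorization into two quadratics over Q would force √(1302) ∈ Q (pairing opposite roots) or √186, √7 ∈ Q (other pairings), all impossible. Hence [Q(γ):Q] = 4 = [Q(√186, √7):Q], so Q(γ) = Q(√186, √7).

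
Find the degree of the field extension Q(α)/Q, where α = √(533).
[Q(α):Q] = 2

[Q(α):Q] equals the degree of the minimal polynomial of α. Here α^2 = 533 and x^2 - 533 is irreducible (d = 533 is squarefree, ≠ 1, hence not a square), so deg(m_α) = 2. Thus [Q(α):Q] = 2.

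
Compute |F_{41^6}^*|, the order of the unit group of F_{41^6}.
|F_{41^6}^*| = 4750104240

F_{41^6} has 41^6 = 4750104241 elements; its multiplicative group consists of all nonzero elements, so |F_{41^6}^*| = 4750104241 - 1 = 4750104240. (It is cyclic since any finite subgroup of the multiplicative group of a field is cyclic.)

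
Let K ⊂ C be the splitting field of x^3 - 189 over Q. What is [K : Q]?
[K : Q] = 6

The roots of x^3 - 189 are ∛189, ω∛189, ω^2∛189 where ω = e^(2πi/3) is a primitive cube root of unity, so K = Q(∛189, ω). Now [Q(∛189):Q] = 3 (since 189 is not a perfect cube, x^3 - 189 is irreducible) and [Q(ω):Q] = 2. Both 2 and 3 divide [K:Q], and [K:Q] ≤ 3·2 = 6, so [K:Q] = 6. (Equivalently: Q(∛189) ⊂ R but ω ∉ R, so [K : Q(∛189)] = 2.)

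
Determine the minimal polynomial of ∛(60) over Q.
m_α(x) = x^3 - 60

α satisfies α^3 = 60, so x^3 - 60 annihilates α. By the rational root test, a rational root p/q (in lowest terms) of x^3 - 60 would satisfy p^3 = 60 q^3, forcing q = 1 and p^3 = 60; but 60 is not a perfect cube, contradiction. A monic cubic over Q with no rational root is irreducible (any nontrivial factorization would include a linear factor). Hence x^3 - 60 is the minimal polynomial of α, and in particular [Q(α):Q] = 3.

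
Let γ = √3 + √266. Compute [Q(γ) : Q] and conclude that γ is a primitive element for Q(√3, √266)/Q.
[Q(γ) : Q] = 4 (equivalently, Q(γ) = Q(√3, √266))

Obviously Q(γ) ⊆ Q(√3, √266), and [Q(√3, √266):Q] = 4 (since 3, 266 are distinct squarefree integers > 1 with 798 not a perfect square). To show equality we compute the minimal polynomial of γ. From γ = √3 + √266: γ^2 = 3 + 2√(798) + 266 = 269 + 2√(798), so γ^2 - 269 = 2√(798); squaring, (γ^2 - 269)^2 = 4·798, i.e. γ^4 - 538γ^2 + 72361 - 3192 = 0, i.e. γ^4 - 538γ^2 + 69169 = 0. So γ is a root of x^4 - 538x^2 + 69169. This polynomial is irreducible over Q: it has no rational root (each ±√3 ± √266 is irrational), and any factorization into two quadratics over Q would force √(798) ∈ Q (pairing opposite roots) or √3, √266 ∈ Q (other pairings), all impossible. Hence [Q(γ):Q] = 4 = [Q(√3, √266):Q], so Q(γ) = Q(√3, √266).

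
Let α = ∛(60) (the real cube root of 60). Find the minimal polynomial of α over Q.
m_α(x) = x^3 - 60

α satisfies α^3 = 60, so x^3 - 60 annihilates α. By the rational root test, a rational root p/q (in lowest terms) of x^3 - 60 would satisfy p^3 = 60 q^3, forcing q = 1 and p^3 = 60; but 60 is not a perfect cube, contradiction. A monic cubic over Q with no rational root is irreducible (any nontrivial factorization would include a linear factor). Hence x^3 - 60 is the minimal polynomial of α, and in particular [Q(α):Q] = 3.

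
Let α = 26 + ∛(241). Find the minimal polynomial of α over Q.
m_α(x) = x^3 - 78x^2 + 2028x - 17817

Set β = α - 26 = ∛(241), so β^3 = 241. Then (α - 26)^3 - 241 = 0, i.e. α is a root of g(x) = (x - 26)^3 - 241 = x^3 - 78x^2 + 2028x - 17817. Since g(x) = h(x - 26) where h(x) = x^3 - 241, and h is irreducible over Q (because 241 is not a perfect cube, so h has no rational root, and a monic cubic with no rational root is irreducible), g is also irreducible (irreducibility is preserved under the substitution x → x - 26). Hence m_α(x) = x^3 - 78x^2 + 2028x - 17817.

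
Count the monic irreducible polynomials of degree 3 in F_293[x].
There are 8384488 monic irreducible polynomials of degree 3 over F_293

Each element of F_{293^3} that lies in no proper subfield is a root of exactly one monic irreducible of degree 3 over F_293, and each such polynomial has 3 distinct roots in F_{293^3}. By Möbius inversion the count is N_293(3) = (1/3) Σ_{d|3} μ(3/d) · 293^d = (1/3)(μ(3)·293^1 + μ(1)·293^3) = 25153464/3 = 8384488.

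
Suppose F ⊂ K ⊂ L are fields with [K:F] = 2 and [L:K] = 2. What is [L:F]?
[L:F] = 4

The tower law says that for any tower of field extensions F ⊂ K ⊂ L with finite degrees, [L:F] = [L:K] · [K:F]. Here this gives [L:F] = 2 · 2 = 4.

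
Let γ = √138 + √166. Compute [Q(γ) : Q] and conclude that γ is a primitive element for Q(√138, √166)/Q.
[Q(γ) : Q] = 4 (equivalently, Q(γ) = Q(√138, √166))

Obviously Q(γ) ⊆ Q(√138, √166), and [Q(√138, √166):Q] = 4 (since 138, 166 are distinct squarefree integers > 1 with 22908 not a perfect square). To show equality we compute the minimal polynomial of γ. From γ = √138 + √166: γ^2 = 138 + 2√(22908) + 166 = 304 + 2√(22908), so γ^2 - 304 = 2√(22908); squaring, (γ^2 - 304)^2 = 4·22908, i.e. γ^4 - 608γ^2 + 92416 - 91632 = 0, i.e. γ^4 - 608γ^2 + 784 = 0. So γ is a root of x^4 - 608x^2 + 784. This polynomial is irreducible over Q: it has no rational root (each ±√138 ± √166 is irrational), and any factorization into two quadratics over Q would force √(22908) ∈ Q (pairing opposite roots) or √138, √166 ∈ Q (other pairings), all impossible. Hence [Q(γ):Q] = 4 = [Q(√138, √166):Q], so Q(γ) = Q(√138, √166).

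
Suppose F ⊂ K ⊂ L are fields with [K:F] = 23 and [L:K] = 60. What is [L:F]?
[L:F] = 1380

The tower law says that for any tower of field extensions F ⊂ K ⊂ L with finite degrees, [L:F] = [L:K] · [K:F]. Here this gives [L:F] = 60 · 23 = 1380.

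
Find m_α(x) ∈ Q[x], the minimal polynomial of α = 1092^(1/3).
m_α(x) = x^3 - 1092

α satisfies α^3 = 1092, so x^3 - 1092 annihilates α. By the rational root test, a rational root p/q (in lowest terms) of x^3 - 1092 would satisfy p^3 = 1092 q^3, forcing q = 1 and p^3 = 1092; but 1092 is not a perfect cube, contradiction. A monic cubic over Q with no rational root is irreducible (any nontrivial factorization would include a linear factor). Hence x^3 - 1092 is the minimal polynomial of α, and in particular [Q(α):Q] = 3.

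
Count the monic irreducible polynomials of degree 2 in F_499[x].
There are 124251 monic irreducible polynomials of degree 2 over F_499

Each element of F_{499^2} that lies in no proper subfield is a root of exactly one monic irreducible of degree 2 over F_499, and each such polynomial has 2 distinct roots in F_{499^2}. By Möbius inversion the count is N_499(2) = (1/2) Σ_{d|2} μ(2/d) · 499^d = (1/2)(μ(2)·499^1 + μ(1)·499^2) = 248502/2 = 124251.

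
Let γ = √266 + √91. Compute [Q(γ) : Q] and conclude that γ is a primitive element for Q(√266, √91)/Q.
[Q(γ) : Q] = 4 (equivalently, Q(γ) = Q(√266, √91))

Obviously Q(γ) ⊆ Q(√266, √91), and [Q(√266, √91):Q] = 4 (since 266, 91 are distinct squarefree integers > 1 with 24206 not a perfect square). To show equality we compute the minimal polynomial of γ. From γ = √266 + √91: γ^2 = 266 + 2√(24206) + 91 = 357 + 2√(24206), so γ^2 - 357 = 2√(24206); squaring, (γ^2 - 357)^2 = 4·24206, i.e. γ^4 - 714γ^2 + 127449 - 96824 = 0, i.e. γ^4 - 714γ^2 + 30625 = 0. So γ is a root of x^4 - 714x^2 + 30625. This polynomial is irreducible over Q: it has no rational root (each ±√266 ± √91 is irrational), and any factorization into two quadratics over Q would force √(24206) ∈ Q (pairing opposite roots) or √266, √91 ∈ Q (other pairings), all impossible. Hence [Q(γ):Q] = 4 = [Q(√266, √91):Q], so Q(γ) = Q(√266, √91).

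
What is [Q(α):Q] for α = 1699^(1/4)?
[Q(α):Q] = 4

α is a root of x^4 - 1699. By Eisenstein's criterion at the prime p = 1699 (which divides the constant term 1699 but p^2 = 2886601 does not, since 1699 is squarefree), x^4 - 1699 is irreducible over Q. Hence [Q(α):Q] = 4.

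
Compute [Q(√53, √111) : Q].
[Q(√53, √111) : Q] = 4

[Q(√53):Q] = 2 (min poly x^2 - 53, irreducible since 53 is squarefree > 1). For the top step, suppose √111 ∈ Q(√53), say √111 = c + d√53 with c, d ∈ Q. Squaring: 111 = c^2 + 53d^2 + 2cd√53. Since √53 ∉ Q this forces 2cd = 0. If d = 0 then √111 = c ∈ Q, contradicting 111 squarefree > 1. If c = 0 then 111 = 53d^2, so 53·111 = (53d)^2 is a perfect square in Q — but 53·111 = 5883 is not a perfect square (since 53 and 111 are distinct squarefree integers). Contradiction. Hence √111 ∉ Q(√53), so x^2 - 111 stays irreducible over Q(√53) and [Q(√53, √111) : Q(√53)] = 2. By the tower law, [Q(√53, √111) : Q] = 2 · 2 = 4.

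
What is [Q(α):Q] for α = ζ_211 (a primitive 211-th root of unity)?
[Q(α):Q] = 210

The minimal polynomial of ζ_211 over Q is the 211-th cyclotomic polynomial Φ_211(x), which is irreducible over Q and has degree φ(211) = 210. Hence [Q(α):Q] = φ(211) = 210.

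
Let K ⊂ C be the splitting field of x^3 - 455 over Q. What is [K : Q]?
[K : Q] = 6

The roots of x^3 - 455 are ∛455, ω∛455, ω^2∛455 where ω = e^(2πi/3) is a primitive cube root of unity, so K = Q(∛455, ω). Now [Q(∛455):Q] = 3 (since 455 is not a perfect cube, x^3 - 455 is irreducible) and [Q(ω):Q] = 2. Both 2 and 3 divide [K:Q], and [K:Q] ≤ 3·2 = 6, so [K:Q] = 6. (Equivalently: Q(∛455) ⊂ R but ω ∉ R, so [K : Q(∛455)] = 2.)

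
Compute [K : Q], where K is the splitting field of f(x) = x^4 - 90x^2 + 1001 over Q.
[K : Q] = 4

Solving the quadratic in x^2: x^2 = (90 ± √(90^2 - 4·1001))/2 = (90 ± √4096)/2 = (90 ± 64)/2, giving x^2 = 13 or x^2 = 77. So f(x) = (x^2 - 13)(x^2 - 77) and the roots of f are ±√13, ±√77. Hence the splitting field is K = Q(√13, √77). Since 13 and 77 are distinct squarefree integers > 1, their product 1001 is not a perfect square, so √77 ∉ Q(√13). By the tower law [K:Q] = [Q(√13,√77):Q(√13)] · [Q(√13):Q] = 2 · 2 = 4.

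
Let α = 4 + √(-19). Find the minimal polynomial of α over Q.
m_α(x) = x^2 - 8x + 35

From α - 4 = √(-19), squaring gives (α - 4)^2 = -19, i.e. α^2 - 8α + 16 = -19, so α^2 - 8α + 35 = 0. The discriminant of x^2 - 8x + 35 is (-8)^2 - 4·(35) = 64 - 140 = -76, and 4·(-19) is not a perfect square in Q since -19 is squarefree and ≠ 1. Hence x^2 - 8x + 35 is irreducible over Q and is the minimal polynomial of α.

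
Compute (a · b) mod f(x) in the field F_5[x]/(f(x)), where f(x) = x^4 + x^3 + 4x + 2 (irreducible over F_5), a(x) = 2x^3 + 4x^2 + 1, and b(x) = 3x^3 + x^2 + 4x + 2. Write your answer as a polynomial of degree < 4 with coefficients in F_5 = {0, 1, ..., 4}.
a · b ≡ 2x + 4 (mod f(x))

Multiply in F_5[x]: a(x)·b(x) = (2x^3 + 4x^2 + 1)·(3x^3 + x^2 + 4x + 2) = x^6 + 4x^5 + 2x^4 + 3x^3 + 4x^2 + 4x + 2. This has degree ≥ 4, so divide by f(x) over F_5: x^6 + 4x^5 + 2x^4 + 3x^3 + 4x^2 + 4x + 2 = (x^2 + 3x + 4)·(x^4 + x^3 + 4x + 2) + (2x + 4). Hence a·b ≡ 2x + 4 (mod f). (F_5[x]/(f) is a field with 5^4 = 625 elements since f is irreducible of degree 4.)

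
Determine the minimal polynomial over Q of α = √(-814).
m_α(x) = x^2 + 814

α satisfies α^2 + 814 = 0, so x^2 + 814 annihilates α. Since d = -814 is squarefree and ≠ 1, it is not a perfect square in Q, so x^2 + 814 has no rational root and is therefore irreducible over Q (a degree-2 polynomial over a field is irreducible iff it has no root). Hence m_α(x) = x^2 + 814.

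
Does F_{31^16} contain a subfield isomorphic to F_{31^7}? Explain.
No: F_{31^7} is not a subfield of F_{31^16}

F_{p^m} embeds in F_{p^n} iff m | n. Here 7 ∤ 16 (since 16 = 2·7 + 2 with remainder 2 ≠ 0), so F_{31^7} is not a subfield of F_{31^16}. Equivalently: if it were, the tower law would give 7 = [F_{31^7}:F_31] dividing [F_{31^16}:F_31] = 16, contradiction.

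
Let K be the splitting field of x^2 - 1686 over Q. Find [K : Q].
[K : Q] = 2

f(x) = x^2 - 1686 factors as (x - √1686)(x + √1686). The splitting field is K = Q(√1686). Since 1686 is squarefree and > 1, it is not a perfect square, so x^2 - 1686 is irreducible over Q and [Q(√1686) : Q] = 2. Hence [K : Q] = 2.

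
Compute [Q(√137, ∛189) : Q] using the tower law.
[Q(√137, ∛189) : Q] = 6

Let L = Q(√137, ∛189). Since Q(√137) ⊂ L and [Q(√137):Q] = 2, the tower law gives 2 | [L:Q]. Likewise Q(∛189) ⊂ L with [Q(∛189):Q] = 3 (because 189 is not a perfect cube), so 3 | [L:Q]. As gcd(2,3) = 1, [L:Q] is divisible by 6. Conversely L is generated over Q by √137 and ∛189, so [L:Q] ≤ 2·3 = 6. Therefore [Q(√137, ∛189) : Q] = 6.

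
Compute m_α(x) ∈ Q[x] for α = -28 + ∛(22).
m_α(x) = x^3 + 84x^2 + 2352x + 21930

Set β = α + 28 = ∛(22), so β^3 = 22. Then (α + 28)^3 - 22 = 0, i.e. α is a root of g(x) = (x + 28)^3 - 22 = x^3 + 84x^2 + 2352x + 21930. Since g(x) = h(x + 28) where h(x) = x^3 - 22, and h is irreducible over Q (because 22 is not a perfect cube, so h has no rational root, and a monic cubic with no rational root is irreducible), g is also irreducible (irreducibility is preserved under the substitution x → x + 28). Hence m_α(x) = x^3 + 84x^2 + 2352x + 21930.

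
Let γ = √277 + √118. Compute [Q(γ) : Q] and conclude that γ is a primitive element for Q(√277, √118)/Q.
[Q(γ) : Q] = 4 (equivalently, Q(γ) = Q(√277, √118))

Obviously Q(γ) ⊆ Q(√277, √118), and [Q(√277, √118):Q] = 4 (since 277, 118 are distinct squarefree integers > 1 with 32686 not a perfect square). To show equality we compute the minimal polynomial of γ. From γ = √277 + √118: γ^2 = 277 + 2√(32686) + 118 = 395 + 2√(32686), so γ^2 - 395 = 2√(32686); squaring, (γ^2 - 395)^2 = 4·32686, i.e. γ^4 - 790γ^2 + 156025 - 130744 = 0, i.e. γ^4 - 790γ^2 + 25281 = 0. So γ is a root of x^4 - 790x^2 + 25281. This polynomial is irreducible over Q: it has no rational root (each ±√277 ± √118 is irrational), and any factorization into two quadratics over Q would force √(32686) ∈ Q (pairing opposite roots) or √277, √118 ∈ Q (other pairings), all impossible. Hence [Q(γ):Q] = 4 = [Q(√277, √118):Q], so Q(γ) = Q(√277, √118).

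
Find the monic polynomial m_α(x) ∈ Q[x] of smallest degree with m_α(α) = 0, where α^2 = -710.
m_α(x) = x^2 + 710

α satisfies α^2 + 710 = 0, so x^2 + 710 annihilates α. Since d = -710 is squarefree and ≠ 1, it is not a perfect square in Q, so x^2 + 710 has no rational root and is therefore irreducible over Q (a degree-2 polynomial over a field is irreducible iff it has no root). Hence m_α(x) = x^2 + 710.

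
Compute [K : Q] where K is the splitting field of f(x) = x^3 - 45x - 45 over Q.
[K : Q] = 6

By the rational root test, any rational root of the monic integer polynomial f(x) = x^3 - 45x - 45 must be an integer dividing the constant term -45, i.e. one of ±{1, 3, 5, 9, 15, 45}. Evaluating: f(1) = -89, f(-1) = -1, f(3) = -153, f(-3) = 63, f(5) = -145, f(-5) = 55, f(9) = 279, f(-9) = -369, f(15) = 2655, f(-15) = -2745, f(45) = 89055, f(-45) = -89145; none is 0, so f has no rational root and is therefore irreducible over Q (a cubic with no linear factor over a field is irreducible). For an irreducible cubic, the Galois group is A_3 or S_3 according as the discriminant disc(f) = -4a^3 - 27b^2 = -4·(-45)^3 - 27·(-45)^2 = 309825 is or is not a square in Q. Here disc(f) = 309825 is not a perfect square in Q, so the Galois group of f over Q is not contained in A_3 and must be all of S_3. The splitting field has degree |S_3| = 6 over Q, so [K : Q] = 6.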